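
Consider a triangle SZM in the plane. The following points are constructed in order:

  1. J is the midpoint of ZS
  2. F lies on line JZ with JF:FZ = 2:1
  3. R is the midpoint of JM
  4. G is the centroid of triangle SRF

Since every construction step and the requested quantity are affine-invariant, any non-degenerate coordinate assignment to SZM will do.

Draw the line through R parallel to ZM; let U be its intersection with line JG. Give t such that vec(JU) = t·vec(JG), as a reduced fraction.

Choose coordinates S = (0, 0), Z = (1, 0), M = (0, 1).
1. J is the midpoint of ZS ⇒ J = (1/2, 0)
2. F lies on line JZ with JF:FZ = 2:1 ⇒ F = (5/6, 0)
3. R is the midpoint of JM ⇒ R = (1/4, 1/2)
4. G is the centroid of triangle SRF ⇒ G = (13/36, 1/6)
through R parallel to ZM: direction (-1, 1); meets JG at U = (-3/4, 3/2)
U = J + t·(G−J) with t = 9

t = 9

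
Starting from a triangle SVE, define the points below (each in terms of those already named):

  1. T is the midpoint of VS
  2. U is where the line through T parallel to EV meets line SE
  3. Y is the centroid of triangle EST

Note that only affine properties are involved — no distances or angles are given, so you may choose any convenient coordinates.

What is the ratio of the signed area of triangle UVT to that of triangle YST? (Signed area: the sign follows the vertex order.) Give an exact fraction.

[UVT]:[YST] = -3/2

Assign S = (0, 0), V = (1, 0), E = (0, 1) — the answer is frame-independent, so this choice is without loss of generality.
1. T is the midpoint of VS ⇒ T = (1/2, 0)
2. U is where the line through T parallel to EV meets line SE ⇒ U = (0, 1/2)
3. Y is the centroid of triangle EST ⇒ Y = (1/6, 1/3)
2·[UVT] = -1/4, 2·[YST] = 1/6
[UVT]:[YST] = -1/4:1/6 = -3/2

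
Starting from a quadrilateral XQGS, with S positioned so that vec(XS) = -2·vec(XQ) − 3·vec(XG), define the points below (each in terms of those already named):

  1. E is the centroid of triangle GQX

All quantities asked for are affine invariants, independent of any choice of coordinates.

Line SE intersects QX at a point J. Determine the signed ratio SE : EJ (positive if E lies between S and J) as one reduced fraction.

Work in coordinates with X = (0, 0), Q = (1, 0), G = (0, 1), S = (-2, -3).
1. E is the centroid of triangle GQX ⇒ E = (1/3, 1/3)
line SE meets QX at J = (1/10, 0)
E = S + t·(J−S) with t = 10/9, so SE:EJ = 10/9:-1/9

SE:EJ = -10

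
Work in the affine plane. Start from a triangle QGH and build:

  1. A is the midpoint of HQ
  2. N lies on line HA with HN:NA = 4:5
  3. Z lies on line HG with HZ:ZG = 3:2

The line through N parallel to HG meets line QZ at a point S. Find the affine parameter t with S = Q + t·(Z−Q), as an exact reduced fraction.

t = 7/9

Set Q = (0, 0), G = (1, 0), H = (0, 1); any affine frame gives the same invariant.
1. A is the midpoint of HQ ⇒ A = (0, 1/2)
2. N lies on line HA with HN:NA = 4:5 ⇒ N = (0, 7/9)
3. Z lies on line HG with HZ:ZG = 3:2 ⇒ Z = (3/5, 2/5)
through N parallel to HG: direction (1, -1); meets QZ at S = (7/15, 14/45)
S = Q + t·(Z−Q) with t = 7/9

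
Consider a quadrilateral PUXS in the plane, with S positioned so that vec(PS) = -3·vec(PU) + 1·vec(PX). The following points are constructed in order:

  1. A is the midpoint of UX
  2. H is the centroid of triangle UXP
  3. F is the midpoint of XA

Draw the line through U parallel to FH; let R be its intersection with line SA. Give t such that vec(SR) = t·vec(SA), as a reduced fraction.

Set P = (0, 0), U = (1, 0), X = (0, 1), S = (-3, 1); any affine frame gives the same invariant.
1. A is the midpoint of UX ⇒ A = (1/2, 1/2)
2. H is the centroid of triangle UXP ⇒ H = (1/3, 1/3)
3. F is the midpoint of XA ⇒ F = (1/4, 3/4)
through U parallel to FH: direction (1/12, -5/12); meets SA at R = (31/34, 15/34)
R = S + t·(A−S) with t = 19/17

t = 19/17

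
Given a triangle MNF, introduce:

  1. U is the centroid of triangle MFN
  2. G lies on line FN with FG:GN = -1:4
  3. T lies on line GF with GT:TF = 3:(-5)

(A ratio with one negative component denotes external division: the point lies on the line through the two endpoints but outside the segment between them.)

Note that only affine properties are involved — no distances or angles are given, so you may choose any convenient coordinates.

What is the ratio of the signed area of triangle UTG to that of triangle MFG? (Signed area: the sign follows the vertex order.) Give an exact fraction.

Work in coordinates with M = (0, 0), N = (1, 0), F = (0, 1).
1. U is the centroid of triangle MFN ⇒ U = (1/3, 1/3)
2. G lies on line FN with FG:GN = -1:4 ⇒ G = (-1/3, 4/3)
3. T lies on line GF with GT:TF = 3:(-5) ⇒ T = (-5/6, 11/6)
2·[UTG] = -1/6, 2·[MFG] = 1/3
[UTG]:[MFG] = -1/6:1/3 = -1/2

[UTG]:[MFG] = -1/2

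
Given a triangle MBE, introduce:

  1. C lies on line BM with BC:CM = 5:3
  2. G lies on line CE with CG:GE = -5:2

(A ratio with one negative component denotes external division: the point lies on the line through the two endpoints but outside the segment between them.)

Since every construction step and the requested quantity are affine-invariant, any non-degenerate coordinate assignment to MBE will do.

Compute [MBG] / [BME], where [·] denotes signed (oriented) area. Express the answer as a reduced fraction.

Work in coordinates with M = (0, 0), B = (1, 0), E = (0, 1).
1. C lies on line BM with BC:CM = 5:3 ⇒ C = (3/8, 0)
2. G lies on line CE with CG:GE = -5:2 ⇒ G = (-1/4, 5/3)
2·[MBG] = 5/3, 2·[BME] = -1
[MBG]:[BME] = 5/3:-1 = -5/3

[MBG]:[BME] = -5/3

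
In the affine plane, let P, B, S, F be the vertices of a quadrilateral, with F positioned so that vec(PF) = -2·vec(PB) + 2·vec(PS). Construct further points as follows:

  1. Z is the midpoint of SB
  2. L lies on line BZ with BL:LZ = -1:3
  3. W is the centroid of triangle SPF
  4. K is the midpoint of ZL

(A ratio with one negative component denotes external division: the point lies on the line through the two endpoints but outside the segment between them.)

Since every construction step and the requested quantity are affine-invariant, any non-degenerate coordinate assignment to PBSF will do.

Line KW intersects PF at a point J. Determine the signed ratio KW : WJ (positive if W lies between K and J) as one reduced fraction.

KW:WJ = 2

Work in coordinates with P = (0, 0), B = (1, 0), S = (0, 1), F = (-2, 2).
1. Z is the midpoint of SB ⇒ Z = (1/2, 1/2)
2. L lies on line BZ with BL:LZ = -1:3 ⇒ L = (5/4, -1/4)
3. W is the centroid of triangle SPF ⇒ W = (-2/3, 1)
4. K is the midpoint of ZL ⇒ K = (7/8, 1/8)
line KW meets PF at J = (-23/16, 23/16)
W = K + t·(J−K) with t = 2/3, so KW:WJ = 2/3:1/3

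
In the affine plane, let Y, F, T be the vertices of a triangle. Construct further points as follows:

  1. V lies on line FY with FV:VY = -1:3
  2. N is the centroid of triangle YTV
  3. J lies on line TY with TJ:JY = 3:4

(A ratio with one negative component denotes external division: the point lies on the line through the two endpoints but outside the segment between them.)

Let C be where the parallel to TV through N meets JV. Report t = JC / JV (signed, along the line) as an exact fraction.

t = 2/9

Choose coordinates Y = (0, 0), F = (1, 0), T = (0, 1).
1. V lies on line FY with FV:VY = -1:3 ⇒ V = (3/2, 0)
2. N is the centroid of triangle YTV ⇒ N = (1/2, 1/3)
3. J lies on line TY with TJ:JY = 3:4 ⇒ J = (0, 4/7)
through N parallel to TV: direction (3/2, -1); meets JV at C = (1/3, 4/9)
C = J + t·(V−J) with t = 2/9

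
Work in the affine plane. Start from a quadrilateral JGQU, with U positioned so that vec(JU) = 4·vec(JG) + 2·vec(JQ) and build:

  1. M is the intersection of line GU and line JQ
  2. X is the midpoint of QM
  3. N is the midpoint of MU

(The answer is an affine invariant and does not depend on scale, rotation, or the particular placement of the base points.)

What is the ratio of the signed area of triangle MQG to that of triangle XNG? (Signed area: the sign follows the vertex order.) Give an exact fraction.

[MQG]:[XNG] = 2

Work in coordinates with J = (0, 0), G = (1, 0), Q = (0, 1), U = (4, 2).
1. M is the intersection of line GU and line JQ ⇒ M = (0, -2/3)
2. X is the midpoint of QM ⇒ X = (0, 1/6)
3. N is the midpoint of MU ⇒ N = (2, 2/3)
2·[MQG] = -5/3, 2·[XNG] = -5/6
[MQG]:[XNG] = -5/3:-5/6 = 2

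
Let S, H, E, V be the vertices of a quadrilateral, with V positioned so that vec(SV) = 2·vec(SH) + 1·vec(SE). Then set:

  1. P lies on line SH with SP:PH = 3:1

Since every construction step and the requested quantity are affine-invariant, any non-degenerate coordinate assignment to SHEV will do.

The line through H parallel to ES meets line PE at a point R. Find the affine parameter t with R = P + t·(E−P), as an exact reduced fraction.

Choose coordinates S = (0, 0), H = (1, 0), E = (0, 1), V = (2, 1).
1. P lies on line SH with SP:PH = 3:1 ⇒ P = (3/4, 0)
through H parallel to ES: direction (0, -1); meets PE at R = (1, -1/3)
R = P + t·(E−P) with t = -1/3

t = -1/3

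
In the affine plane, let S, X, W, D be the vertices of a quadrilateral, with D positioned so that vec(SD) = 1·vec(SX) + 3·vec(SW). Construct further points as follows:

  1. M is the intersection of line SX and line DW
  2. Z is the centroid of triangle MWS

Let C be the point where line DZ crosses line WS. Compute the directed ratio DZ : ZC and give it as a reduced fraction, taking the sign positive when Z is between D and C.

Work in coordinates with S = (0, 0), X = (1, 0), W = (0, 1), D = (1, 3).
1. M is the intersection of line SX and line DW ⇒ M = (-1/2, 0)
2. Z is the centroid of triangle MWS ⇒ Z = (-1/6, 1/3)
line DZ meets WS at C = (0, 5/7)
Z = D + t·(C−D) with t = 7/6, so DZ:ZC = 7/6:-1/6

DZ:ZC = -7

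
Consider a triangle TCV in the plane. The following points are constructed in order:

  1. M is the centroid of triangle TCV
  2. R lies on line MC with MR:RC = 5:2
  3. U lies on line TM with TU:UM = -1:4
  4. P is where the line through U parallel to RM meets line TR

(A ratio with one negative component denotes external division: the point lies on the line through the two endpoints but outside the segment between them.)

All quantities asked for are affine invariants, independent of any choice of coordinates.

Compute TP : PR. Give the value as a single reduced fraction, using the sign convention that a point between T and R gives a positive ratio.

TP:PR = -1/4

Assign T = (0, 0), C = (1, 0), V = (0, 1) — the answer is frame-independent, so this choice is without loss of generality.
1. M is the centroid of triangle TCV ⇒ M = (1/3, 1/3)
2. R lies on line MC with MR:RC = 5:2 ⇒ R = (17/21, 2/21)
3. U lies on line TM with TU:UM = -1:4 ⇒ U = (-1/9, -1/9)
4. P is where the line through U parallel to RM meets line TR ⇒ P = (-17/63, -2/63)
P = T + t·(R−T) with t = -1/3, so TP:PR = t:(1−t) = -1/3:4/3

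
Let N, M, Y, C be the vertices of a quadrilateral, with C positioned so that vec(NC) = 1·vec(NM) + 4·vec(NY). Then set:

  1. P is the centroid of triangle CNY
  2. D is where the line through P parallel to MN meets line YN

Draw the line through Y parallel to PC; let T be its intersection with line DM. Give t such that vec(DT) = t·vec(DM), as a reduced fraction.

Choose coordinates N = (0, 0), M = (1, 0), Y = (0, 1), C = (1, 4).
1. P is the centroid of triangle CNY ⇒ P = (1/3, 5/3)
2. D is where the line through P parallel to MN meets line YN ⇒ D = (0, 5/3)
through Y parallel to PC: direction (2/3, 7/3); meets DM at T = (4/31, 45/31)
T = D + t·(M−D) with t = 4/31

t = 4/31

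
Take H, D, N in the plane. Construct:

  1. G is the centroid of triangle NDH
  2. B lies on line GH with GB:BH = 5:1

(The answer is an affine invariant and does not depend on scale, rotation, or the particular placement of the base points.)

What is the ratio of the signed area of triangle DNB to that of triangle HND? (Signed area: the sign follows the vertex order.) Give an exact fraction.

Work in coordinates with H = (0, 0), D = (1, 0), N = (0, 1).
1. G is the centroid of triangle NDH ⇒ G = (1/3, 1/3)
2. B lies on line GH with GB:BH = 5:1 ⇒ B = (1/18, 1/18)
2·[DNB] = 8/9, 2·[HND] = -1
[DNB]:[HND] = 8/9:-1 = -8/9

[DNB]:[HND] = -8/9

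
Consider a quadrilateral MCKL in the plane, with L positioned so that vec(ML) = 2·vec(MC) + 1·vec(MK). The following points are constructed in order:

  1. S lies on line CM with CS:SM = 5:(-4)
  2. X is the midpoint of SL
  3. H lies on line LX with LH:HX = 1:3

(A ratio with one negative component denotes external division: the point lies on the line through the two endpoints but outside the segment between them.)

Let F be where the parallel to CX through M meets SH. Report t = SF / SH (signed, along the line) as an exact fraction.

t = 16/35

Choose coordinates M = (0, 0), C = (1, 0), K = (0, 1), L = (2, 1).
1. S lies on line CM with CS:SM = 5:(-4) ⇒ S = (-4, 0)
2. X is the midpoint of SL ⇒ X = (-1, 1/2)
3. H lies on line LX with LH:HX = 1:3 ⇒ H = (5/4, 7/8)
through M parallel to CX: direction (-2, 1/2); meets SH at F = (-8/5, 2/5)
F = S + t·(H−S) with t = 16/35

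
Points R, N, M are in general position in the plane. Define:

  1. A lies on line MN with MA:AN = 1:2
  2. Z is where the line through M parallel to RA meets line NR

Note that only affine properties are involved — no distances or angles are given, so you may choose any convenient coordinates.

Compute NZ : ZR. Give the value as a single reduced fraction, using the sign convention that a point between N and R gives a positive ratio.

Choose coordinates R = (0, 0), N = (1, 0), M = (0, 1).
1. A lies on line MN with MA:AN = 1:2 ⇒ A = (1/3, 2/3)
2. Z is where the line through M parallel to RA meets line NR ⇒ Z = (-1/2, 0)
Z = N + t·(R−N) with t = 3/2, so NZ:ZR = t:(1−t) = 3/2:-1/2

NZ:ZR = -3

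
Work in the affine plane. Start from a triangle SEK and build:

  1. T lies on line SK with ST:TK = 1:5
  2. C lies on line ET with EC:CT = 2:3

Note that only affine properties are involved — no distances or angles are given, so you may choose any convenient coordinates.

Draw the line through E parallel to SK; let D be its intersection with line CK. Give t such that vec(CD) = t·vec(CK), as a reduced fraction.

t = -2/3

Set S = (0, 0), E = (1, 0), K = (0, 1); any affine frame gives the same invariant.
1. T lies on line SK with ST:TK = 1:5 ⇒ T = (0, 1/6)
2. C lies on line ET with EC:CT = 2:3 ⇒ C = (3/5, 1/15)
through E parallel to SK: direction (0, 1); meets CK at D = (1, -5/9)
D = C + t·(K−C) with t = -2/3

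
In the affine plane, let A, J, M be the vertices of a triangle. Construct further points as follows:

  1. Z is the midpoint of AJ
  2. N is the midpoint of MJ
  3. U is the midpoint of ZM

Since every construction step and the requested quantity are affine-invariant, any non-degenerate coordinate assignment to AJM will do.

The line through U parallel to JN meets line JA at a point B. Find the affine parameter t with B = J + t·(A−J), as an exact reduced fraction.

Work in coordinates with A = (0, 0), J = (1, 0), M = (0, 1).
1. Z is the midpoint of AJ ⇒ Z = (1/2, 0)
2. N is the midpoint of MJ ⇒ N = (1/2, 1/2)
3. U is the midpoint of ZM ⇒ U = (1/4, 1/2)
through U parallel to JN: direction (-1/2, 1/2); meets JA at B = (3/4, 0)
B = J + t·(A−J) with t = 1/4

t = 1/4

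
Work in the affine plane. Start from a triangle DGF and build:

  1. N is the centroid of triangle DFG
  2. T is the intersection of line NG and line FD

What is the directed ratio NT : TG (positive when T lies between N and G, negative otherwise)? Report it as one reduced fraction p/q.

NT:TG = -1/3

Choose coordinates D = (0, 0), G = (1, 0), F = (0, 1).
1. N is the centroid of triangle DFG ⇒ N = (1/3, 1/3)
2. T is the intersection of line NG and line FD ⇒ T = (0, 1/2)
T = N + t·(G−N) with t = -1/2, so NT:TG = t:(1−t) = -1/2:3/2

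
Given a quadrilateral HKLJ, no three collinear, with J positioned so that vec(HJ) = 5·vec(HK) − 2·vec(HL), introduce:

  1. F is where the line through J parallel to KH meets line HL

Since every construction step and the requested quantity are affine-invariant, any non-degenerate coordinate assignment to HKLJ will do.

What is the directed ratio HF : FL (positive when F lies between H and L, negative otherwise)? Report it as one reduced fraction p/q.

HF:FL = -2/3

Choose coordinates H = (0, 0), K = (1, 0), L = (0, 1), J = (5, -2).
1. F is where the line through J parallel to KH meets line HL ⇒ F = (0, -2)
F = H + t·(L−H) with t = -2, so HF:FL = t:(1−t) = -2:3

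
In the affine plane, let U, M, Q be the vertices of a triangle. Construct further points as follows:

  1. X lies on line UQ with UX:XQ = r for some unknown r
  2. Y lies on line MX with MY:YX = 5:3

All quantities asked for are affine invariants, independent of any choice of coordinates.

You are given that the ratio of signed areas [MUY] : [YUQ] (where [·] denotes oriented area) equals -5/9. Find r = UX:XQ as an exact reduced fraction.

r = -1/4

Set U = (0, 0), M = (1, 0), Q = (0, 1); any affine frame gives the same invariant.
1. With UX:XQ = r, write λ = r/(r+1) so X = U + λ·(Q−U); X is affine-linear in λ
2. Y lies on line MX with MY:YX = 5:3 ⇒ Y is an affine combination of earlier points and hence also affine-linear in λ
Every point depending on X is an affine combination of X and λ-independent points, so each such coordinate is linear in λ; the λ² term in each signed area is a multiple of (Q−U)×(Q−U) = 0, so 2·[MUY] and 2·[YUQ] are each linear in λ. Evaluating at λ=0 and λ=1:
  2·[MUY] = -5/8·λ,   2·[YUQ] = -3/8
So [MUY]:[YUQ] = (-5/8·λ) / (-3/8). Setting this equal to -5/9:
  -5/8·λ = -5/9·(-3/8)  ⇒  λ = -1/3
Then r = λ/(1−λ) = (-1/3)/(4/3) = -1/4. Check: with r = -1/4, X = (0, -1/3) and [MUY]:[YUQ] = -5/9 as required.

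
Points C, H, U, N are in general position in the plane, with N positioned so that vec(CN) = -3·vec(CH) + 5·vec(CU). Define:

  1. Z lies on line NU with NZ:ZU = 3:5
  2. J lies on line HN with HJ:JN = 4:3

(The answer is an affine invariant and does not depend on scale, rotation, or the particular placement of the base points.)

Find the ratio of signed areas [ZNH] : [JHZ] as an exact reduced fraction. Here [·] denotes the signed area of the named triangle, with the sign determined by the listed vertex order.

Choose coordinates C = (0, 0), H = (1, 0), U = (0, 1), N = (-3, 5).
1. Z lies on line NU with NZ:ZU = 3:5 ⇒ Z = (-15/8, 7/2)
2. J lies on line HN with HJ:JN = 4:3 ⇒ J = (-9/7, 20/7)
2·[ZNH] = -3/8, 2·[JHZ] = -3/14
[ZNH]:[JHZ] = -3/8:-3/14 = 7/4

[ZNH]:[JHZ] = 7/4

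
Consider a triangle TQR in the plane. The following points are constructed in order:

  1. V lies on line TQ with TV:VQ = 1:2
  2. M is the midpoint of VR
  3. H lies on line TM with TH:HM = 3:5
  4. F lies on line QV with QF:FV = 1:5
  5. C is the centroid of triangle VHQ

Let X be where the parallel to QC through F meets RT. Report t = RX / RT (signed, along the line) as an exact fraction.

Set T = (0, 0), Q = (1, 0), R = (0, 1); any affine frame gives the same invariant.
1. V lies on line TQ with TV:VQ = 1:2 ⇒ V = (1/3, 0)
2. M is the midpoint of VR ⇒ M = (1/6, 1/2)
3. H lies on line TM with TH:HM = 3:5 ⇒ H = (1/16, 3/16)
4. F lies on line QV with QF:FV = 1:5 ⇒ F = (8/9, 0)
5. C is the centroid of triangle VHQ ⇒ C = (67/144, 1/16)
through F parallel to QC: direction (-77/144, 1/16); meets RT at X = (0, 8/77)
X = R + t·(T−R) with t = 69/77

t = 69/77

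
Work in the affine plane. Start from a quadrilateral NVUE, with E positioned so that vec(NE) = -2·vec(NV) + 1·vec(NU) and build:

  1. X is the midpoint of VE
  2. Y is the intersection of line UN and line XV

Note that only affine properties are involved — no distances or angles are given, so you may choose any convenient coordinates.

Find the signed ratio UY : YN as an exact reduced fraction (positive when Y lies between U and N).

UY:YN = 2

Set N = (0, 0), V = (1, 0), U = (0, 1), E = (-2, 1); any affine frame gives the same invariant.
1. X is the midpoint of VE ⇒ X = (-1/2, 1/2)
2. Y is the intersection of line UN and line XV ⇒ Y = (0, 1/3)
Y = U + t·(N−U) with t = 2/3, so UY:YN = t:(1−t) = 2/3:1/3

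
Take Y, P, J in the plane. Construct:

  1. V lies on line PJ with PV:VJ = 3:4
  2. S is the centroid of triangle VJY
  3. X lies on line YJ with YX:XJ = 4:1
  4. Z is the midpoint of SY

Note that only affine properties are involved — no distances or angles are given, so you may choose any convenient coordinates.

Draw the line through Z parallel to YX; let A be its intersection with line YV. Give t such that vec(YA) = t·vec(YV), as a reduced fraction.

t = 1/6

Work in coordinates with Y = (0, 0), P = (1, 0), J = (0, 1).
1. V lies on line PJ with PV:VJ = 3:4 ⇒ V = (4/7, 3/7)
2. S is the centroid of triangle VJY ⇒ S = (4/21, 10/21)
3. X lies on line YJ with YX:XJ = 4:1 ⇒ X = (0, 4/5)
4. Z is the midpoint of SY ⇒ Z = (2/21, 5/21)
through Z parallel to YX: direction (0, 4/5); meets YV at A = (2/21, 1/14)
A = Y + t·(V−Y) with t = 1/6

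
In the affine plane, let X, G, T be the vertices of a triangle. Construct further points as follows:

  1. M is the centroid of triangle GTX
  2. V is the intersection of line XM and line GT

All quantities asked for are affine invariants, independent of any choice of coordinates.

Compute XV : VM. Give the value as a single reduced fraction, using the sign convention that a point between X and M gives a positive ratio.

XV:VM = -3

Choose coordinates X = (0, 0), G = (1, 0), T = (0, 1).
1. M is the centroid of triangle GTX ⇒ M = (1/3, 1/3)
2. V is the intersection of line XM and line GT ⇒ V = (1/2, 1/2)
V = X + t·(M−X) with t = 3/2, so XV:VM = t:(1−t) = 3/2:-1/2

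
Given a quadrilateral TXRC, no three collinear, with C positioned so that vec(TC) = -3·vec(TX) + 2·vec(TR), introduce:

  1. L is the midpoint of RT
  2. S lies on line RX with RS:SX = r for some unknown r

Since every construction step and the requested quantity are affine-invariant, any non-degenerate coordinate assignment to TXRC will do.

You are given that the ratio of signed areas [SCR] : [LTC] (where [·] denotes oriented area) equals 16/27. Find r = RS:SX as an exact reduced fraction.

Choose coordinates T = (0, 0), X = (1, 0), R = (0, 1), C = (-3, 2).
1. L is the midpoint of RT ⇒ L = (0, 1/2)
2. With RS:SX = r, write λ = r/(r+1) so S = R + λ·(X−R); S is affine-linear in λ
Every point depending on S is an affine combination of S and λ-independent points, so each such coordinate is linear in λ; the λ² term in each signed area is a multiple of (X−R)×(X−R) = 0, so 2·[SCR] and 2·[LTC] are each linear in λ. Evaluating at λ=0 and λ=1:
  2·[SCR] = -2·λ,   2·[LTC] = -3/2
So [SCR]:[LTC] = (-2·λ) / (-3/2). Setting this equal to 16/27:
  -2·λ = 16/27·(-3/2)  ⇒  λ = 4/9
Then r = λ/(1−λ) = (4/9)/(5/9) = 4/5. Check: with r = 4/5, S = (4/9, 5/9) and [SCR]:[LTC] = 16/27 as required.

r = 4/5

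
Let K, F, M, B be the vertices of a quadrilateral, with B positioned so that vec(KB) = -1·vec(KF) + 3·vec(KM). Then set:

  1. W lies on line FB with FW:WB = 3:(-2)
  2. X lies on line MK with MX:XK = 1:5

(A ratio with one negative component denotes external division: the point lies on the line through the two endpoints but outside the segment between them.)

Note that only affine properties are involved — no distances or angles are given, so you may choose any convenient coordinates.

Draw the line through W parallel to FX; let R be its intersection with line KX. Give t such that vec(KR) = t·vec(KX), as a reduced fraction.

Choose coordinates K = (0, 0), F = (1, 0), M = (0, 1), B = (-1, 3).
1. W lies on line FB with FW:WB = 3:(-2) ⇒ W = (-5, 9)
2. X lies on line MK with MX:XK = 1:5 ⇒ X = (0, 5/6)
through W parallel to FX: direction (-1, 5/6); meets KX at R = (0, 29/6)
R = K + t·(X−K) with t = 29/5

t = 29/5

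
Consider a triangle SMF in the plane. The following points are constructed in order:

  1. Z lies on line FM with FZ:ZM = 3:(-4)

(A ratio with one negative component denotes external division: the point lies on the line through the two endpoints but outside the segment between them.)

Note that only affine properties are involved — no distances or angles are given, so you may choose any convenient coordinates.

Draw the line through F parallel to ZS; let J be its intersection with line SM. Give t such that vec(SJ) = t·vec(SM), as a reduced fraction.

Choose coordinates S = (0, 0), M = (1, 0), F = (0, 1).
1. Z lies on line FM with FZ:ZM = 3:(-4) ⇒ Z = (-3, 4)
through F parallel to ZS: direction (3, -4); meets SM at J = (3/4, 0)
J = S + t·(M−S) with t = 3/4

t = 3/4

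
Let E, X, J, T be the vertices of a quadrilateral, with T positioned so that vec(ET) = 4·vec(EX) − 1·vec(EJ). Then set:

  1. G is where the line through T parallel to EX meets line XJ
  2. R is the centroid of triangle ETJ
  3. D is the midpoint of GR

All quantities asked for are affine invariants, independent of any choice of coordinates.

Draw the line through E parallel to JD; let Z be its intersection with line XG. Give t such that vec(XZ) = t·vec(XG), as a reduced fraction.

t = 9

Set E = (0, 0), X = (1, 0), J = (0, 1), T = (4, -1); any affine frame gives the same invariant.
1. G is where the line through T parallel to EX meets line XJ ⇒ G = (2, -1)
2. R is the centroid of triangle ETJ ⇒ R = (4/3, 0)
3. D is the midpoint of GR ⇒ D = (5/3, -1/2)
through E parallel to JD: direction (5/3, -3/2); meets XG at Z = (10, -9)
Z = X + t·(G−X) with t = 9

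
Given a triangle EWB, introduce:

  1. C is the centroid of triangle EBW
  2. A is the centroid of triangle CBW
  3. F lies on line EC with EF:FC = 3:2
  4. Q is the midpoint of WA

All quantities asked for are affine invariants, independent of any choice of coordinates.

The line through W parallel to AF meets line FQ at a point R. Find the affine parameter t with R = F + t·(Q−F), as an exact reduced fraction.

Work in coordinates with E = (0, 0), W = (1, 0), B = (0, 1).
1. C is the centroid of triangle EBW ⇒ C = (1/3, 1/3)
2. A is the centroid of triangle CBW ⇒ A = (4/9, 4/9)
3. F lies on line EC with EF:FC = 3:2 ⇒ F = (1/5, 1/5)
4. Q is the midpoint of WA ⇒ Q = (13/18, 2/9)
through W parallel to AF: direction (-11/45, -11/45); meets FQ at R = (56/45, 11/45)
R = F + t·(Q−F) with t = 2

t = 2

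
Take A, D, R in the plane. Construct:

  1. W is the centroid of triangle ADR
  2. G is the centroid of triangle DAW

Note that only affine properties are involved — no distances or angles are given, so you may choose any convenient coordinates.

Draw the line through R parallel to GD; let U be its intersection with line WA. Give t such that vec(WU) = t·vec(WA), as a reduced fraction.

Set A = (0, 0), D = (1, 0), R = (0, 1); any affine frame gives the same invariant.
1. W is the centroid of triangle ADR ⇒ W = (1/3, 1/3)
2. G is the centroid of triangle DAW ⇒ G = (4/9, 1/9)
through R parallel to GD: direction (5/9, -1/9); meets WA at U = (5/6, 5/6)
U = W + t·(A−W) with t = -3/2

t = -3/2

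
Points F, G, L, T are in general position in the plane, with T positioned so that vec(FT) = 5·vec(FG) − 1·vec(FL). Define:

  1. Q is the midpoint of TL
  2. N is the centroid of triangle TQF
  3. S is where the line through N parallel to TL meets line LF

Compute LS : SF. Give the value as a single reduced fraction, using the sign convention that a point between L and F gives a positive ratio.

Choose coordinates F = (0, 0), G = (1, 0), L = (0, 1), T = (5, -1).
1. Q is the midpoint of TL ⇒ Q = (5/2, 0)
2. N is the centroid of triangle TQF ⇒ N = (5/2, -1/3)
3. S is where the line through N parallel to TL meets line LF ⇒ S = (0, 2/3)
S = L + t·(F−L) with t = 1/3, so LS:SF = t:(1−t) = 1/3:2/3

LS:SF = 1/2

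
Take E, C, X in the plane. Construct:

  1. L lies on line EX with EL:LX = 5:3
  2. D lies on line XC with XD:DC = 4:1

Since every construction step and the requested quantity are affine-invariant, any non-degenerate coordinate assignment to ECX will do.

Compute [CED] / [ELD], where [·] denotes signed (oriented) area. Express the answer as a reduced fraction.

[CED]:[ELD] = 2/5

Choose coordinates E = (0, 0), C = (1, 0), X = (0, 1).
1. L lies on line EX with EL:LX = 5:3 ⇒ L = (0, 5/8)
2. D lies on line XC with XD:DC = 4:1 ⇒ D = (4/5, 1/5)
2·[CED] = -1/5, 2·[ELD] = -1/2
[CED]:[ELD] = -1/5:-1/2 = 2/5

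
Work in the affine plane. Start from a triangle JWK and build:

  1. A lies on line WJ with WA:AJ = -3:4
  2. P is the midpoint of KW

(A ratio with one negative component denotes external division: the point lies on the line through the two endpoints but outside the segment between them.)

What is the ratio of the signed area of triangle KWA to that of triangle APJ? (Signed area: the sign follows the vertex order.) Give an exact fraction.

Work in coordinates with J = (0, 0), W = (1, 0), K = (0, 1).
1. A lies on line WJ with WA:AJ = -3:4 ⇒ A = (4, 0)
2. P is the midpoint of KW ⇒ P = (1/2, 1/2)
2·[KWA] = 3, 2·[APJ] = 2
[KWA]:[APJ] = 3:2 = 3/2

[KWA]:[APJ] = 3/2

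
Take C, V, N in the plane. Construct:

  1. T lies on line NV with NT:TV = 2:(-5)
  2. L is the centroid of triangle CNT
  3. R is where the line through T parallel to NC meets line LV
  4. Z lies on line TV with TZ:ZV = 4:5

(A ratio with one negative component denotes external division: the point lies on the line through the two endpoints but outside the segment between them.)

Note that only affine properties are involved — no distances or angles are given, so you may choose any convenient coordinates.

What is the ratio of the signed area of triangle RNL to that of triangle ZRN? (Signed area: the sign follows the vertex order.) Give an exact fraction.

Set C = (0, 0), V = (1, 0), N = (0, 1); any affine frame gives the same invariant.
1. T lies on line NV with NT:TV = 2:(-5) ⇒ T = (-2/3, 5/3)
2. L is the centroid of triangle CNT ⇒ L = (-2/9, 8/9)
3. R is where the line through T parallel to NC meets line LV ⇒ R = (-2/3, 40/33)
4. Z lies on line TV with TZ:ZV = 4:5 ⇒ Z = (2/27, 25/27)
2·[RNL] = -4/33, 2·[ZRN] = -10/297
[RNL]:[ZRN] = -4/33:-10/297 = 18/5

[RNL]:[ZRN] = 18/5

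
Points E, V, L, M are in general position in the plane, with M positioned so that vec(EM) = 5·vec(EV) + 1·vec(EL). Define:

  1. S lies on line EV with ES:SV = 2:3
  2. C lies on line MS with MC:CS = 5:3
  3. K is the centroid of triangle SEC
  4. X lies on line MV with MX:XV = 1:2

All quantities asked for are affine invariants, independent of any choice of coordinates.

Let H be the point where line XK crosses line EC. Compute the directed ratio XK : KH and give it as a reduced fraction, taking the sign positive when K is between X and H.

XK:KH = -11/6

Work in coordinates with E = (0, 0), V = (1, 0), L = (0, 1), M = (5, 1).
1. S lies on line EV with ES:SV = 2:3 ⇒ S = (2/5, 0)
2. C lies on line MS with MC:CS = 5:3 ⇒ C = (17/8, 3/8)
3. K is the centroid of triangle SEC ⇒ K = (101/120, 1/8)
4. X lies on line MV with MX:XV = 1:2 ⇒ X = (11/3, 2/3)
line XK meets EC at H = (629/264, 37/88)
K = X + t·(H−X) with t = 11/5, so XK:KH = 11/5:-6/5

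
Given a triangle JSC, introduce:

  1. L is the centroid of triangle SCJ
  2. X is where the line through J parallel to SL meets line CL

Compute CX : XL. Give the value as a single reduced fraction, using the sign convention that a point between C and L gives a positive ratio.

Assign J = (0, 0), S = (1, 0), C = (0, 1) — the answer is frame-independent, so this choice is without loss of generality.
1. L is the centroid of triangle SCJ ⇒ L = (1/3, 1/3)
2. X is where the line through J parallel to SL meets line CL ⇒ X = (2/3, -1/3)
X = C + t·(L−C) with t = 2, so CX:XL = t:(1−t) = 2:-1

CX:XL = -2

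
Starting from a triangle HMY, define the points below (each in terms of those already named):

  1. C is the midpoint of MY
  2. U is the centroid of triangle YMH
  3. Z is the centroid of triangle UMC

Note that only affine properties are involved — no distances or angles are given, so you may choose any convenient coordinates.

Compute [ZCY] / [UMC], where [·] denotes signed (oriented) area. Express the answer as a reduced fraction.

[ZCY]:[UMC] = 1/3

Work in coordinates with H = (0, 0), M = (1, 0), Y = (0, 1).
1. C is the midpoint of MY ⇒ C = (1/2, 1/2)
2. U is the centroid of triangle YMH ⇒ U = (1/3, 1/3)
3. Z is the centroid of triangle UMC ⇒ Z = (11/18, 5/18)
2·[ZCY] = 1/18, 2·[UMC] = 1/6
[ZCY]:[UMC] = 1/18:1/6 = 1/3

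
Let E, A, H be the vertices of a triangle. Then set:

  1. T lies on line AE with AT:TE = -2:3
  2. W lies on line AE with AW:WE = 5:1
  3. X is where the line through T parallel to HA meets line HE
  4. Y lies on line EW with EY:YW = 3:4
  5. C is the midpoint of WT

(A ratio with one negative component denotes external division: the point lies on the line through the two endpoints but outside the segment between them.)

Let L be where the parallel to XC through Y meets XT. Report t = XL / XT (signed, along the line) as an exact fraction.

Set E = (0, 0), A = (1, 0), H = (0, 1); any affine frame gives the same invariant.
1. T lies on line AE with AT:TE = -2:3 ⇒ T = (3, 0)
2. W lies on line AE with AW:WE = 5:1 ⇒ W = (1/6, 0)
3. X is where the line through T parallel to HA meets line HE ⇒ X = (0, 3)
4. Y lies on line EW with EY:YW = 3:4 ⇒ Y = (1/14, 0)
5. C is the midpoint of WT ⇒ C = (19/12, 0)
through Y parallel to XC: direction (19/12, -3); meets XT at L = (-381/119, 738/119)
L = X + t·(T−X) with t = -127/119

t = -127/119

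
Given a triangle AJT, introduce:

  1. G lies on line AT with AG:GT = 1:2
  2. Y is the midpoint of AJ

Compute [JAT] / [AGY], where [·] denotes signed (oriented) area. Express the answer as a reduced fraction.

[JAT]:[AGY] = 6

Work in coordinates with A = (0, 0), J = (1, 0), T = (0, 1).
1. G lies on line AT with AG:GT = 1:2 ⇒ G = (0, 1/3)
2. Y is the midpoint of AJ ⇒ Y = (1/2, 0)
2·[JAT] = -1, 2·[AGY] = -1/6
[JAT]:[AGY] = -1:-1/6 = 6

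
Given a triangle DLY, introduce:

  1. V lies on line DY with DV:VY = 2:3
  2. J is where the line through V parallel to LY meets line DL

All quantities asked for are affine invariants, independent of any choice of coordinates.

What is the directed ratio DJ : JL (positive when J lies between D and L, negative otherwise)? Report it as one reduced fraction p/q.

Set D = (0, 0), L = (1, 0), Y = (0, 1); any affine frame gives the same invariant.
1. V lies on line DY with DV:VY = 2:3 ⇒ V = (0, 2/5)
2. J is where the line through V parallel to LY meets line DL ⇒ J = (2/5, 0)
J = D + t·(L−D) with t = 2/5, so DJ:JL = t:(1−t) = 2/5:3/5

DJ:JL = 2/3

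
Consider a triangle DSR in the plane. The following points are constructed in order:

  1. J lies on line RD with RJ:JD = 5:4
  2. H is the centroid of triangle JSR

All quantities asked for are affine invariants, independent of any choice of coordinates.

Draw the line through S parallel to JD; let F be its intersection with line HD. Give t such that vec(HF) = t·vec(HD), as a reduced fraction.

Assign D = (0, 0), S = (1, 0), R = (0, 1) — the answer is frame-independent, so this choice is without loss of generality.
1. J lies on line RD with RJ:JD = 5:4 ⇒ J = (0, 4/9)
2. H is the centroid of triangle JSR ⇒ H = (1/3, 13/27)
through S parallel to JD: direction (0, -4/9); meets HD at F = (1, 13/9)
F = H + t·(D−H) with t = -2

t = -2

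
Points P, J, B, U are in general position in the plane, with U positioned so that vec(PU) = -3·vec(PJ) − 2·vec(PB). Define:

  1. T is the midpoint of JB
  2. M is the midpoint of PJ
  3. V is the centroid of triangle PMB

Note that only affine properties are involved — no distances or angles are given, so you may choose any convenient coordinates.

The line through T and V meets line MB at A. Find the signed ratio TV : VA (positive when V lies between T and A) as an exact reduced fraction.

TV:VA = -5/2

Choose coordinates P = (0, 0), J = (1, 0), B = (0, 1), U = (-3, -2).
1. T is the midpoint of JB ⇒ T = (1/2, 1/2)
2. M is the midpoint of PJ ⇒ M = (1/2, 0)
3. V is the centroid of triangle PMB ⇒ V = (1/6, 1/3)
line TV meets MB at A = (3/10, 2/5)
V = T + t·(A−T) with t = 5/3, so TV:VA = 5/3:-2/3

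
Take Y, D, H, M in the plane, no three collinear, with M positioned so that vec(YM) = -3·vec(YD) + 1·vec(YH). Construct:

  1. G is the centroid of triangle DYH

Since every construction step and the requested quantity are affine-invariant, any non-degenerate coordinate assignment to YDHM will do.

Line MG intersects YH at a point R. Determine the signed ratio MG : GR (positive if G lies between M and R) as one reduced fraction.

MG:GR = -10

Assign Y = (0, 0), D = (1, 0), H = (0, 1), M = (-3, 1) — the answer is frame-independent, so this choice is without loss of generality.
1. G is the centroid of triangle DYH ⇒ G = (1/3, 1/3)
line MG meets YH at R = (0, 2/5)
G = M + t·(R−M) with t = 10/9, so MG:GR = 10/9:-1/9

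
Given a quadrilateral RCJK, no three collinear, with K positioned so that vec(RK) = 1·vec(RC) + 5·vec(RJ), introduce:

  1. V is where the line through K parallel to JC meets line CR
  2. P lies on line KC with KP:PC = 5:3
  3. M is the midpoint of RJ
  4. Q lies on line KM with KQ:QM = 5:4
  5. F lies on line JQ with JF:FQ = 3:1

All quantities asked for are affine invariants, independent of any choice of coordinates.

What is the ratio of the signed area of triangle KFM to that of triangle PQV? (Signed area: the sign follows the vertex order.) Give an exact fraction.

Assign R = (0, 0), C = (1, 0), J = (0, 1), K = (1, 5) — the answer is frame-independent, so this choice is without loss of generality.
1. V is where the line through K parallel to JC meets line CR ⇒ V = (6, 0)
2. P lies on line KC with KP:PC = 5:3 ⇒ P = (1, 15/8)
3. M is the midpoint of RJ ⇒ M = (0, 1/2)
4. Q lies on line KM with KQ:QM = 5:4 ⇒ Q = (4/9, 5/2)
5. F lies on line JQ with JF:FQ = 3:1 ⇒ F = (1/3, 17/8)
2·[KFM] = 1/8, 2·[PQV] = -25/12
[KFM]:[PQV] = 1/8:-25/12 = -3/50

[KFM]:[PQV] = -3/50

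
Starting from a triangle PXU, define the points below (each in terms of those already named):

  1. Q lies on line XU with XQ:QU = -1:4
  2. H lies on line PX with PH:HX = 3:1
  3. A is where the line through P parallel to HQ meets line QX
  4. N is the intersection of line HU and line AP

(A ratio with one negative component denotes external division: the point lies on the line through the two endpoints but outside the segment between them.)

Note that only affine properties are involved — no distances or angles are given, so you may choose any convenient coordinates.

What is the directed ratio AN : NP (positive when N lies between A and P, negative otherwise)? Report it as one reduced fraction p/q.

Assign P = (0, 0), X = (1, 0), U = (0, 1) — the answer is frame-independent, so this choice is without loss of generality.
1. Q lies on line XU with XQ:QU = -1:4 ⇒ Q = (4/3, -1/3)
2. H lies on line PX with PH:HX = 3:1 ⇒ H = (3/4, 0)
3. A is where the line through P parallel to HQ meets line QX ⇒ A = (7/3, -4/3)
4. N is the intersection of line HU and line AP ⇒ N = (21/16, -3/4)
N = A + t·(P−A) with t = 7/16, so AN:NP = t:(1−t) = 7/16:9/16

AN:NP = 7/9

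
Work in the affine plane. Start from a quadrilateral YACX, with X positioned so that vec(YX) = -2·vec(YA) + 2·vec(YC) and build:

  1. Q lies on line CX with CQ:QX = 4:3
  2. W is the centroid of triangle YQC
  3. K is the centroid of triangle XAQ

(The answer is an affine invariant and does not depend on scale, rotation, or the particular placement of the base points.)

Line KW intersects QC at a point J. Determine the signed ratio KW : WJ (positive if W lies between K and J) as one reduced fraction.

KW:WJ = -1/2

Assign Y = (0, 0), A = (1, 0), C = (0, 1), X = (-2, 2) — the answer is frame-independent, so this choice is without loss of generality.
1. Q lies on line CX with CQ:QX = 4:3 ⇒ Q = (-8/7, 11/7)
2. W is the centroid of triangle YQC ⇒ W = (-8/21, 6/7)
3. K is the centroid of triangle XAQ ⇒ K = (-5/7, 25/21)
line KW meets QC at J = (-22/21, 32/21)
W = K + t·(J−K) with t = -1, so KW:WJ = -1:2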